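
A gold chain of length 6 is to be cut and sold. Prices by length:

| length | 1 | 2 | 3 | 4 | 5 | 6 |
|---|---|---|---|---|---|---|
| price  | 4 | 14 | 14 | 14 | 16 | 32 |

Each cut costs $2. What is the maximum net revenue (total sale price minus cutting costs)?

Build r[k] bottom-up: r[k] = max over allowed piece i of (p[i] + r[k−i]) − 2 per cut.
r[1] = 4
r[2] = 14
r[3] = 16  (first piece 1, then r[2]=14)
r[4] = 26  (first piece 2, then r[2]=14)
r[5] = 28  (first piece 1, then r[4]=26)
r[6] = 38  (first piece 2, then r[4]=26)
One optimal plan: pieces 2 + 2 + 2 (2 cuts) → $42 − $4 = $38.

38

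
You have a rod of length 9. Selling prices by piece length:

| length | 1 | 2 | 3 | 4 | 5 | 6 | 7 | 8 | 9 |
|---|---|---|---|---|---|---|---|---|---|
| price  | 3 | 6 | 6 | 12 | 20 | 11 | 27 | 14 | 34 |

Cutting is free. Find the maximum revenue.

Let R[k] be the best obtainable value from length k. For each k, try every first piece i and keep the best of price[i] + R[k−i].
R[1] = 3
R[2] = max(3+3, 6+0) = 6
R[3] = max(3+6, 6+3, 6+0) = 9
R[4] = max(3+9, 6+6, 6+3, 12+0) = 12
R[5] = max(3+12, 6+9, 6+6, 12+3, 20+0) = 20
R[6] = max(3+20, 6+12, 6+9, 12+6, 20+3, 11+0) = 23
R[7] = max(3+23, 6+20, 6+12, …, 11+3, 27+0) = 27
R[8] = max(3+27, 6+23, 6+20, …, 27+3, 14+0) = 30
R[9] = max(3+30, 6+27, 6+23, …, 14+3, 34+0) = 34
Best is to sell the whole 9-unit piece uncut for €34.

34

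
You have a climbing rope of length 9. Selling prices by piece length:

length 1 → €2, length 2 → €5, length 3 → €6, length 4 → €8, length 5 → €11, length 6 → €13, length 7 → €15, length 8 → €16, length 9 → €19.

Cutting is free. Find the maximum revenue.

Build R[k] bottom-up: R[k] = max over allowed piece i of (p[i] + R[k−i]).
R[1] = 2
R[2] = max(2+2, 5+0) = 5
R[3] = max(2+5, 5+2, 6+0) = 7
R[4] = max(2+7, 5+5, 6+2, 8+0) = 10
R[5] = max(2+10, 5+7, 6+5, 8+2, 11+0) = 12
R[6] = max(2+12, 5+10, 6+7, 8+5, 11+2, 13+0) = 15
R[7] = max(2+15, 5+12, 6+10, …, 13+2, 15+0) = 17
R[8] = max(2+17, 5+15, 6+12, …, 15+2, 16+0) = 20
R[9] = max(2+20, 5+17, 6+15, …, 16+2, 19+0) = 22
One optimal cutting: 2 + 2 + 2 + 2 + 1 → €5 + €5 + €5 + €5 + €2 = €22.

22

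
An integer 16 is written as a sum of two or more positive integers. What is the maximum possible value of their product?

Let prod[k] be the best product for length k (with at least one cut). For each first piece i, the rest contributes max(k−i, prod[k−i]).
Small cases: prod[2]=1, prod[3]=2, prod[4]=4, prod[5]=6, prod[6]=9, prod[7]=12, prod[8]=18, prod[9]=27, prod[10]=36.
prod[11] = 2×max(9,27) = 2×27 = 54
prod[12] = 3×max(9,27) = 3×27 = 81
prod[13] = 2×max(11,54) = 2×54 = 108
prod[14] = 2×max(12,81) = 2×81 = 162
prod[15] = 3×max(12,81) = 3×81 = 243
prod[16] = 2×max(14,162) = 2×162 = 324
One optimal split: 3 + 3 + 3 + 3 + 2 + 2; product 3×3×3×3×2×2 = 324.

324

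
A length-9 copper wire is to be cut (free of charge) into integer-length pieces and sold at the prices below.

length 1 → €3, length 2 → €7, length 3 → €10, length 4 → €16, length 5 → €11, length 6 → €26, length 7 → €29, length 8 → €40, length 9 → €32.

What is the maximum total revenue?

43

Consider every possible first cut. r[k] is the best of p[i]+r[k−i] over all sellable i≤k.
r[1] = 3
r[2] = 7
r[3] = 10  (first piece 1, then r[2]=7)
r[4] = 16
r[5] = 19  (first piece 1, then r[4]=16)
r[6] = 26
r[7] = 29  (first piece 1, then r[6]=26)
r[8] = 40
r[9] = 43  (first piece 1, then r[8]=40)
One optimal cutting: 8 + 1 → €40 + €3 = €43.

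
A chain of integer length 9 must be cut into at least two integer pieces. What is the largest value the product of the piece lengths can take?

27

Define f[k] = max over 1≤i<k of i · max(k−i, f[k−i]); the inner max lets the remainder stay uncut if that's better.
f[2] = 1×max(1,0) = 1×1 = 1
f[3] = 1×max(2,1) = 1×2 = 2
f[4] = 2×max(2,1) = 2×2 = 4
f[5] = 2×max(3,2) = 2×3 = 6
f[6] = 3×max(3,2) = 3×3 = 9
f[7] = 2×max(5,6) = 2×6 = 12
f[8] = 2×max(6,9) = 2×9 = 18
f[9] = 3×max(6,9) = 3×9 = 27
One optimal split: 3 + 3 + 3; product 3×3×3 = 27.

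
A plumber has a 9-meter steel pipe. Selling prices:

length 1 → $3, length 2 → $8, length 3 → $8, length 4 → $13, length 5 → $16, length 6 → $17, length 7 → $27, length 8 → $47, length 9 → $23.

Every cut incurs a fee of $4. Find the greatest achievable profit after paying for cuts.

46

Build net[k] bottom-up: net[k] = max over allowed piece i of (p[i] + net[k−i]) − 4 per cut.
net[1] = 3
net[2] = max(3+3-4, 8+0) = 8
net[3] = max(3+8-4, 8+3-4, 8+0) = 8
net[4] = max(3+8-4, 8+8-4, 8+3-4, 13+0) = 13
net[5] = max(3+13-4, 8+8-4, 8+8-4, 13+3-4, 16+0) = 16
net[6] = max(3+16-4, 8+13-4, 8+8-4, 13+8-4, 16+3-4, 17+0) = 17
net[7] = max(3+17-4, 8+16-4, 8+13-4, …, 17+3-4, 27+0) = 27
net[8] = max(3+27-4, 8+17-4, 8+16-4, …, 27+3-4, 47+0) = 47
net[9] = max(3+47-4, 8+27-4, 8+17-4, …, 47+3-4, 23+0) = 46
One optimal plan: pieces 8 + 1 (1 cut) → $50 − $4 = $46.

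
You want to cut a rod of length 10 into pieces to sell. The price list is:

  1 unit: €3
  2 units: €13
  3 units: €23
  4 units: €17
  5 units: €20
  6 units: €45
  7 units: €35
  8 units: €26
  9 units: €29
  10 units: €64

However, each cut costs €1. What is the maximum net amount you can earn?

Let net[k] be the best obtainable value from length k. For each k, try every first piece i and keep the best of price[i] + net[k−i] minus the 1 cut fee when i<k.
net[1] = 3
net[2] = 13
net[3] = 23
net[4] = 25  (first piece 1, then net[3]=23)
net[5] = 35  (first piece 2, then net[3]=23)
net[6] = 45  (first piece 3, then net[3]=23)
net[7] = 47  (first piece 1, then net[6]=45)
net[8] = 57  (first piece 2, then net[6]=45)
net[9] = 67  (first piece 3, then net[6]=45)
net[10] = 69  (first piece 1, then net[9]=67)
One optimal plan: pieces 3 + 3 + 3 + 1 (3 cuts) → €72 − €3 = €69.

69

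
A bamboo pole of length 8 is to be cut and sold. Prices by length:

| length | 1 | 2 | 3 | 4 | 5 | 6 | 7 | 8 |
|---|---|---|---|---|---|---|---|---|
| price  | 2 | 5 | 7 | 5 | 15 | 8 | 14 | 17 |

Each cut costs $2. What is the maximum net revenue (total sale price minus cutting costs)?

Let net[k] be the best obtainable value from length k. For each k, try every first piece i and keep the best of price[i] + net[k−i] minus the 2 cut fee when i<k.
net[1] = 2
net[2] = 5
net[3] = 7
net[4] = 8  (first piece 2, then net[2]=5)
net[5] = 15
net[6] = 15  (first piece 1, then net[5]=15)
net[7] = 18  (first piece 2, then net[5]=15)
net[8] = 20  (first piece 3, then net[5]=15)
One optimal plan: pieces 5 + 3 (1 cut) → $22 − $2 = $20.

20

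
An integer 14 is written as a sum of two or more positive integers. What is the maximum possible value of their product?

Define f[k] = max over 1≤i<k of i · max(k−i, f[k−i]); the inner max lets the remainder stay uncut if that's better.
f[2] = 1·max(1,0) = 1·1 = 1
f[3] = 1·max(2,1) = 1·2 = 2
f[4] = 2·max(2,1) = 2·2 = 4
f[5] = 2·max(3,2) = 2·3 = 6
f[6] = 3·max(3,2) = 3·3 = 9
f[7] = 2·max(5,6) = 2·6 = 12
f[8] = 2·max(6,9) = 2·9 = 18
f[9] = 3·max(6,9) = 3·9 = 27
f[10] = 2·max(8,18) = 2·18 = 36
f[11] = 2·max(9,27) = 2·27 = 54
f[12] = 3·max(9,27) = 3·27 = 81
f[13] = 2·max(11,54) = 2·54 = 108
f[14] = 2·max(12,81) = 2·81 = 162
One optimal split: 3 + 3 + 3 + 3 + 2; product 3·3·3·3·2 = 162.

162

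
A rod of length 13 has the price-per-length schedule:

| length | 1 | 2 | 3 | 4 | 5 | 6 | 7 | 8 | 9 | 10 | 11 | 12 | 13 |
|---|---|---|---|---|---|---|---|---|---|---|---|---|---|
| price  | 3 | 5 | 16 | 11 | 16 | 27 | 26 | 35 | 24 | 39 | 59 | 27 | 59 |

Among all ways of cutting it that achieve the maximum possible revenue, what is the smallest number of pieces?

Build r[k] bottom-up: r[k] = max over allowed piece i of (p[i] + r[k−i]).
r[1] = 3
r[2] = max(3+3, 5+0) = 6
r[3] = max(3+6, 5+3, 16+0) = 16
r[4] = max(3+16, 5+6, 16+3, 11+0) = 19
r[5] = max(3+19, 5+16, 16+6, 11+3, 16+0) = 22
r[6] = max(3+22, 5+19, 16+16, 11+6, 16+3, 27+0) = 32
r[7] = max(3+32, 5+22, 16+19, …, 27+3, 26+0) = 35
r[8] = max(3+35, 5+32, 16+22, …, 26+3, 35+0) = 38
r[9] = max(3+38, 5+35, 16+32, …, 35+3, 24+0) = 48
r[10] = max(3+48, 5+38, 16+35, …, 24+3, 39+0) = 51
r[11] = max(3+51, 5+48, 16+38, …, 39+3, 59+0) = 59
r[12] = max(3+59, 5+51, 16+48, …, 59+3, 27+0) = 64
r[13] = max(3+64, 5+59, 16+51, …, 27+3, 59+0) = 67
Maximum revenue is €67.
Now minimize piece count subject to staying optimal: for each k, pieces[k] = 1 + min over i with p[i]+r[k−i]=r[k] of pieces[k−i].
pieces[10] = 4
pieces[11] = 1
pieces[12] = 4
pieces[13] = 5

5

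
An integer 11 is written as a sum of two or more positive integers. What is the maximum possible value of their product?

Define m[k] = max over 1≤i<k of i · max(k−i, m[k−i]); the inner max lets the remainder stay uncut if that's better.
m[2] = 1*max(1,0) = 1*1 = 1
m[3] = 1*max(2,1) = 1*2 = 2
m[4] = 2*max(2,1) = 2*2 = 4
m[5] = 2*max(3,2) = 2*3 = 6
m[6] = 3*max(3,2) = 3*3 = 9
m[7] = 2*max(5,6) = 2*6 = 12
m[8] = 2*max(6,9) = 2*9 = 18
m[9] = 3*max(6,9) = 3*9 = 27
m[10] = 2*max(8,18) = 2*18 = 36
m[11] = 2*max(9,27) = 2*27 = 54
One optimal split: 3 + 3 + 3 + 2; product 3*3*3*2 = 54.

54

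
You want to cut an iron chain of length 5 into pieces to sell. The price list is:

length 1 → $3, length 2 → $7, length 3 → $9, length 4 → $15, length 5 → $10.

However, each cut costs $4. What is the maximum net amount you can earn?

14

Let r[k] be the best obtainable value from length k. For each k, try every first piece i and keep the best of price[i] + r[k−i] minus the 4 cut fee when i<k.
r[1] = 3
r[2] = max(3+3-4, 7+0) = 7
r[3] = max(3+7-4, 7+3-4, 9+0) = 9
r[4] = max(3+9-4, 7+7-4, 9+3-4, 15+0) = 15
r[5] = max(3+15-4, 7+9-4, 9+7-4, 15+3-4, 10+0) = 14
One optimal plan: pieces 4 + 1 (1 cut) → $18 − $4 = $14.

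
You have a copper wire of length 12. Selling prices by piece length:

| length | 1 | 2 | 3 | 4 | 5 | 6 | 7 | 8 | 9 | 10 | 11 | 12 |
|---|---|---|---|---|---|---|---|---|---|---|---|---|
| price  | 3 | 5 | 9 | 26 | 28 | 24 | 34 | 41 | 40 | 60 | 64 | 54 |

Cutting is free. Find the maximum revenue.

78

Build r[k] bottom-up: r[k] = max over allowed piece i of (p[i] + r[k−i]).
r[1] = 3
r[2] = 6  (first piece 1, then r[1]=3)
r[3] = 9  (first piece 1, then r[2]=6)
r[4] = 26
r[5] = 29  (first piece 1, then r[4]=26)
r[6] = 32  (first piece 1, then r[5]=29)
r[7] = 35  (first piece 1, then r[6]=32)
r[8] = 52  (first piece 4, then r[4]=26)
r[9] = 55  (first piece 1, then r[8]=52)
r[10] = 60
r[11] = 64
r[12] = 78  (first piece 4, then r[8]=52)
One optimal cutting: 4 + 4 + 4 → €26 + €26 + €26 = €78.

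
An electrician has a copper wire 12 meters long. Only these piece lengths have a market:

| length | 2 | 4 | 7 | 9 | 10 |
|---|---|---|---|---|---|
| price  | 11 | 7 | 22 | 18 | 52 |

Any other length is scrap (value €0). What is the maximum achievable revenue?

66

Consider every possible first cut. r[k] is the best of p[i]+r[k−i] over all sellable i≤k.
r[1] = 0
r[2] = 11
r[3] = 11
r[4] = max(11+11, 7+0) = 22
r[5] = max(11+11, 7+0) = 22
r[6] = max(11+22, 7+11) = 33
r[7] = max(11+22, 7+11, 22+0) = 33
r[8] = max(11+33, 7+22, 22+0) = 44
r[9] = max(11+33, 7+22, 22+11, 18+0) = 44
r[10] = max(11+44, 7+33, 22+11, 18+0, 52+0) = 55
r[11] = max(11+44, 7+33, 22+22, 18+11, 52+0) = 55
r[12] = max(11+55, 7+44, 22+22, 18+11, 52+11) = 66
One optimal cutting: 2 + 2 + 2 + 2 + 2 + 2 → €66.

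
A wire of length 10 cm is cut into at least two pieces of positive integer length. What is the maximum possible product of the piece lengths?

Define m[k] = max over 1≤i<k of i · max(k−i, m[k−i]); the inner max lets the remainder stay uncut if that's better.
m[2] = 1·max(1,0) = 1·1 = 1
m[3] = 1·max(2,1) = 1·2 = 2
m[4] = 2·max(2,1) = 2·2 = 4
m[5] = 2·max(3,2) = 2·3 = 6
m[6] = 3·max(3,2) = 3·3 = 9
m[7] = 2·max(5,6) = 2·6 = 12
m[8] = 2·max(6,9) = 2·9 = 18
m[9] = 3·max(6,9) = 3·9 = 27
m[10] = 2·max(8,18) = 2·18 = 36
One optimal split: 3 + 3 + 2 + 2; product 3·3·2·2 = 36.

36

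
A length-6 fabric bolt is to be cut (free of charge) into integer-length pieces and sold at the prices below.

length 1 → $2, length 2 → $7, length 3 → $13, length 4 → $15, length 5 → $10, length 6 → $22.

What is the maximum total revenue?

26

Consider every possible first cut. v[k] is the best of p[i]+v[k−i] over all sellable i≤k.
v[1] = 2
v[2] = max(2+2, 7+0) = 7
v[3] = max(2+7, 7+2, 13+0) = 13
v[4] = max(2+13, 7+7, 13+2, 15+0) = 15
v[5] = max(2+15, 7+13, 13+7, 15+2, 10+0) = 20
v[6] = max(2+20, 7+15, 13+13, 15+7, 10+2, 22+0) = 26
One optimal cutting: 3 + 3 → $13 + $13 = $26.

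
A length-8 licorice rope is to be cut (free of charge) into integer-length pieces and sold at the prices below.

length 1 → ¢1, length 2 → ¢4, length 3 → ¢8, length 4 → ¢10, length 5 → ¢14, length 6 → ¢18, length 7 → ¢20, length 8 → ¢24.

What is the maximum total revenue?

Let r[k] be the best obtainable value from length k. For each k, try every first piece i and keep the best of price[i] + r[k−i].
r[1] = 1
r[2] = 4
r[3] = 8
r[4] = 10
r[5] = 14
r[6] = 18
r[7] = 20
r[8] = 24
Best is to sell the whole 8-cm piece uncut for ¢24.

24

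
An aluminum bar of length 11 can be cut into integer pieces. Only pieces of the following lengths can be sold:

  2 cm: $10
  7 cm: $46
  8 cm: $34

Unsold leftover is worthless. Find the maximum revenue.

Consider every possible first cut. f[k] is the best of p[i]+f[k−i] over all sellable i≤k.
f[1] = 0
f[2] = 10
f[3] = 10
f[4] = 20  (first piece 2, then f[2]=10)
f[5] = 20
f[6] = 30  (first piece 2, then f[4]=20)
f[7] = max(10+20, 46+0) = 46
f[8] = max(10+30, 46+0, 34+0) = 46
f[9] = max(10+46, 46+10, 34+0) = 56
f[10] = max(10+46, 46+10, 34+10) = 56
f[11] = max(10+56, 46+20, 34+10) = 66
One optimal cutting: 7 + 2 + 2 → $66.

66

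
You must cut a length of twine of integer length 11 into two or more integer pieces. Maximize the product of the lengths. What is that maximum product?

Let f[k] be the best product for length k (with at least one cut). For each first piece i, the rest contributes max(k−i, f[k−i]).
f[2] = 1×max(1,0) = 1×1 = 1
f[3] = 1×max(2,1) = 1×2 = 2
f[4] = 2×max(2,1) = 2×2 = 4
f[5] = 2×max(3,2) = 2×3 = 6
f[6] = 3×max(3,2) = 3×3 = 9
f[7] = 2×max(5,6) = 2×6 = 12
f[8] = 2×max(6,9) = 2×9 = 18
f[9] = 3×max(6,9) = 3×9 = 27
f[10] = 2×max(8,18) = 2×18 = 36
f[11] = 2×max(9,27) = 2×27 = 54
One optimal split: 3 + 3 + 3 + 2; product 3×3×3×2 = 54.

54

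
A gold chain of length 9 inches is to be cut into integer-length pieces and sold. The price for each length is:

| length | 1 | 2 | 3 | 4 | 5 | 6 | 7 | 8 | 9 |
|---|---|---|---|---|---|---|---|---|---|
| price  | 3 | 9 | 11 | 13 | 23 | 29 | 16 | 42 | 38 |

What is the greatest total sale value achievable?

Build best[k] bottom-up: best[k] = max over allowed piece i of (p[i] + best[k−i]).
best[1] = 3
best[2] = max(3+3, 9+0) = 9
best[3] = max(3+9, 9+3, 11+0) = 12
best[4] = max(3+12, 9+9, 11+3, 13+0) = 18
best[5] = max(3+18, 9+12, 11+9, 13+3, 23+0) = 23
best[6] = max(3+23, 9+18, 11+12, 13+9, 23+3, 29+0) = 29
best[7] = max(3+29, 9+23, 11+18, …, 29+3, 16+0) = 32
best[8] = max(3+32, 9+29, 11+23, …, 16+3, 42+0) = 42
best[9] = max(3+42, 9+32, 11+29, …, 42+3, 38+0) = 45
One optimal cutting: 8 + 1 → $42 + $3 = $45.

45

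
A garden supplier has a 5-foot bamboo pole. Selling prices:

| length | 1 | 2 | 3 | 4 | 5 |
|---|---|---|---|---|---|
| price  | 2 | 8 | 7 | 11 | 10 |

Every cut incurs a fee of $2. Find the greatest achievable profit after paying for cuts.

14

Build r[k] bottom-up: r[k] = max over allowed piece i of (p[i] + r[k−i]) − 2 per cut.
r[1] = 2
r[2] = max(2+2-2, 8+0) = 8
r[3] = max(2+8-2, 8+2-2, 7+0) = 8
r[4] = max(2+8-2, 8+8-2, 7+2-2, 11+0) = 14
r[5] = max(2+14-2, 8+8-2, 7+8-2, 11+2-2, 10+0) = 14
One optimal plan: pieces 2 + 2 + 1 (2 cuts) → $18 − $4 = $14.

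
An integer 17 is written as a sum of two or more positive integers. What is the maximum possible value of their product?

Fill g[k] for k=2..17: at each k try every first piece i and multiply by the better of (k−i) uncut or g[k−i].
g[2] = 1*max(1,0) = 1*1 = 1
g[3] = 1*max(2,1) = 1*2 = 2
g[4] = 2*max(2,1) = 2*2 = 4
g[5] = 2*max(3,2) = 2*3 = 6
g[6] = 3*max(3,2) = 3*3 = 9
g[7] = 2*max(5,6) = 2*6 = 12
g[8] = 2*max(6,9) = 2*9 = 18
g[9] = 3*max(6,9) = 3*9 = 27
g[10] = 2*max(8,18) = 2*18 = 36
g[11] = 2*max(9,27) = 2*27 = 54
g[12] = 3*max(9,27) = 3*27 = 81
g[13] = 2*max(11,54) = 2*54 = 108
g[14] = 2*max(12,81) = 2*81 = 162
g[15] = 3*max(12,81) = 3*81 = 243
g[16] = 2*max(14,162) = 2*162 = 324
g[17] = 2*max(15,243) = 2*243 = 486
One optimal split: 3 + 3 + 3 + 3 + 3 + 2; product 3*3*3*3*3*2 = 486.

486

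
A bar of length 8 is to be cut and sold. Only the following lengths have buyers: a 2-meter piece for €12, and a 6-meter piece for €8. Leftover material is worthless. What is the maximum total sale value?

48

Build r[k] bottom-up: r[k] = max over allowed piece i of (p[i] + r[k−i]).
r[1] = 0
r[2] = 12
r[3] = 12
r[4] = 24  (first piece 2, then r[2]=12)
r[5] = 24
r[6] = max(12+24, 8+0) = 36
r[7] = max(12+24, 8+0) = 36
r[8] = max(12+36, 8+12) = 48
One optimal cutting: 2 + 2 + 2 + 2 → €48.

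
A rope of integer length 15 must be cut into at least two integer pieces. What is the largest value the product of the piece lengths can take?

Define f[k] = max over 1≤i<k of i · max(k−i, f[k−i]); the inner max lets the remainder stay uncut if that's better.
Small cases: f[2]=1, f[3]=2, f[4]=4, f[5]=6, f[6]=9, f[7]=12, f[8]=18, f[9]=27.
f[10] = 2×max(8,18) = 2×18 = 36
f[11] = 2×max(9,27) = 2×27 = 54
f[12] = 3×max(9,27) = 3×27 = 81
f[13] = 2×max(11,54) = 2×54 = 108
f[14] = 2×max(12,81) = 2×81 = 162
f[15] = 3×max(12,81) = 3×81 = 243
One optimal split: 3 + 3 + 3 + 3 + 3; product 3×3×3×3×3 = 243.

243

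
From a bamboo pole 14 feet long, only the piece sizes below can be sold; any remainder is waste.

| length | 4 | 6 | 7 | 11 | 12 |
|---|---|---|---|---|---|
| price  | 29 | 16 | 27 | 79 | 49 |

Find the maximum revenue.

Build f[k] bottom-up: f[k] = max over allowed piece i of (p[i] + f[k−i]).
f[1] = 0
f[2] = 0
f[3] = 0
f[4] = 29
f[5] = 29
f[6] = max(29+0, 16+0) = 29
f[7] = max(29+0, 16+0, 27+0) = 29
f[8] = max(29+29, 16+0, 27+0) = 58
f[9] = max(29+29, 16+0, 27+0) = 58
f[10] = max(29+29, 16+29, 27+0) = 58
f[11] = max(29+29, 16+29, 27+29, 79+0) = 79
f[12] = max(29+58, 16+29, 27+29, 79+0, 49+0) = 87
f[13] = max(29+58, 16+29, 27+29, 79+0, 49+0) = 87
f[14] = max(29+58, 16+58, 27+29, 79+0, 49+0) = 87
One optimal cutting: pieces 4 + 4 + 4 with 2 feet of scrap → $87.

87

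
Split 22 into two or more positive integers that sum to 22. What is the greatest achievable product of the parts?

2916

Let m[k] be the best product for length k (with at least one cut). For each first piece i, the rest contributes max(k−i, m[k−i]).
m[2] = 1*max(1,0) = 1*1 = 1
m[3] = max(1*2, 2*1) = 2
m[4] = max(1*3, 2*2, 3*1) = 4
m[5] = max(1*4, 2*3, 3*2, 4*1) = 6
m[6] = max(1*6, 2*4, 3*3, 4*2, 5*1) = 9
m[7] = max(1*9, 2*6, 3*4, 4*3, 5*2, 6*1) = 12
m[8] = max(1*12, 2*9, 3*6, …, 6*2, 7*1) = 18
m[9] = max(1*18, 2*12, 3*9, …, 7*2, 8*1) = 27
m[10] = max(1*27, 2*18, 3*12, …, 8*2, 9*1) = 36
m[11] = max(1*36, 2*27, 3*18, …, 9*2, 10*1) = 54
m[12] = max(1*54, 2*36, 3*27, …, 10*2, 11*1) = 81
m[13] = max(1*81, 2*54, 3*36, …, 11*2, 12*1) = 108
m[14] = max(1*108, 2*81, 3*54, …, 12*2, 13*1) = 162
m[15] = max(1*162, 2*108, 3*81, …, 13*2, 14*1) = 243
m[16] = max(1*243, 2*162, 3*108, …, 14*2, 15*1) = 324
m[17] = max(1*324, 2*243, 3*162, …, 15*2, 16*1) = 486
m[18] = max(1*486, 2*324, 3*243, …, 16*2, 17*1) = 729
m[19] = max(1*729, 2*486, 3*324, …, 17*2, 18*1) = 972
m[20] = max(1*972, 2*729, 3*486, …, 18*2, 19*1) = 1458
m[21] = max(1*1458, 2*972, 3*729, …, 19*2, 20*1) = 2187
m[22] = max(1*2187, 2*1458, 3*972, …, 20*2, 21*1) = 2916
One optimal split: 3 + 3 + 3 + 3 + 3 + 3 + 2 + 2; product 3*3*3*3*3*3*2*2 = 2916.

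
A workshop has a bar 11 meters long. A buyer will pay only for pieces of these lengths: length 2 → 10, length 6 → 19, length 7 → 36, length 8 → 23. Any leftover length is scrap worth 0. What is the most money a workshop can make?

56

Let f[k] be the best obtainable value from length k. For each k, try every first piece i and keep the best of price[i] + f[k−i].
f[1] = 0
f[2] = 10
f[3] = 10
f[4] = 20  (first piece 2, then f[2]=10)
f[5] = 20
f[6] = max(10+20, 19+0) = 30
f[7] = max(10+20, 19+0, 36+0) = 36
f[8] = max(10+30, 19+10, 36+0, 23+0) = 40
f[9] = max(10+36, 19+10, 36+10, 23+0) = 46
f[10] = max(10+40, 19+20, 36+10, 23+10) = 50
f[11] = max(10+46, 19+20, 36+20, 23+10) = 56
One optimal cutting: 7 + 2 + 2 → 56.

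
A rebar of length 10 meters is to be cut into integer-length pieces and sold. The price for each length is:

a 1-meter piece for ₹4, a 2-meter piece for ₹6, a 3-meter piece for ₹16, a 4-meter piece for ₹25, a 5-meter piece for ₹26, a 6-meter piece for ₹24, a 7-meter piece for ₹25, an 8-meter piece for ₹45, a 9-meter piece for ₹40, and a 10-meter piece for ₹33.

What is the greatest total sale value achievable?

58

Build v[k] bottom-up: v[k] = max over allowed piece i of (p[i] + v[k−i]).
v[1] = 4
v[2] = max(4+4, 6+0) = 8
v[3] = max(4+8, 6+4, 16+0) = 16
v[4] = max(4+16, 6+8, 16+4, 25+0) = 25
v[5] = max(4+25, 6+16, 16+8, 25+4, 26+0) = 29
v[6] = max(4+29, 6+25, 16+16, 25+8, 26+4, 24+0) = 33
v[7] = max(4+33, 6+29, 16+25, …, 24+4, 25+0) = 41
v[8] = max(4+41, 6+33, 16+29, …, 25+4, 45+0) = 50
v[9] = max(4+50, 6+41, 16+33, …, 45+4, 40+0) = 54
v[10] = max(4+54, 6+50, 16+41, …, 40+4, 33+0) = 58
One optimal cutting: 4 + 4 + 1 + 1 → ₹25 + ₹25 + ₹4 + ₹4 = ₹58.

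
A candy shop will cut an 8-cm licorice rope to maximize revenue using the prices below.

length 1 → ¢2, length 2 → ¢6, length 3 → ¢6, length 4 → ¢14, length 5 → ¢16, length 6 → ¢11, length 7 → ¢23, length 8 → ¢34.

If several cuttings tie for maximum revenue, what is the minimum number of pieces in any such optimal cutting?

1

Build r[k] bottom-up: r[k] = max over allowed piece i of (p[i] + r[k−i]).
r[1] = 2
r[2] = max(2+2, 6+0) = 6
r[3] = max(2+6, 6+2, 6+0) = 8
r[4] = max(2+8, 6+6, 6+2, 14+0) = 14
r[5] = max(2+14, 6+8, 6+6, 14+2, 16+0) = 16
r[6] = max(2+16, 6+14, 6+8, 14+6, 16+2, 11+0) = 20
r[7] = max(2+20, 6+16, 6+14, …, 11+2, 23+0) = 23
r[8] = max(2+23, 6+20, 6+16, …, 23+2, 34+0) = 34
Maximum revenue is ¢34.
Now minimize piece count subject to staying optimal: for each k, pieces[k] = 1 + min over i with p[i]+r[k−i]=r[k] of pieces[k−i].
pieces[5] = 1
pieces[6] = 2
pieces[7] = 1
pieces[8] = 1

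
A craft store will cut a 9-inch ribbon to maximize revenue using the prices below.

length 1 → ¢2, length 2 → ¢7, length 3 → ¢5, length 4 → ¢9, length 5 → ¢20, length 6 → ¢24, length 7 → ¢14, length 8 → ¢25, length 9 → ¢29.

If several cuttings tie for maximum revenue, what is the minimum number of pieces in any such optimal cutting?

Build r[k] bottom-up: r[k] = max over allowed piece i of (p[i] + r[k−i]).
r[1] = 2
r[2] = 7
r[3] = 9  (first piece 1, then r[2]=7)
r[4] = 14  (first piece 2, then r[2]=7)
r[5] = 20
r[6] = 24
r[7] = 27  (first piece 2, then r[5]=20)
r[8] = 31  (first piece 2, then r[6]=24)
r[9] = 34  (first piece 2, then r[7]=27)
Maximum revenue is ¢34.
Now minimize piece count subject to staying optimal: for each k, pieces[k] = 1 + min over i with p[i]+r[k−i]=r[k] of pieces[k−i].
pieces[6] = 1
pieces[7] = 2
pieces[8] = 2
pieces[9] = 3

3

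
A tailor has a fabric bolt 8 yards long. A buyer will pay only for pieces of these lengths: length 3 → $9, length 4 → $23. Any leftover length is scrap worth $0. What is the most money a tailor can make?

46

Consider every possible first cut. r[k] is the best of p[i]+r[k−i] over all sellable i≤k.
r[1] = 0
r[2] = 0
r[3] = 9
r[4] = 23
r[5] = 23
r[6] = 23
r[7] = 32  (first piece 3, then r[4]=23)
r[8] = 46  (first piece 4, then r[4]=23)
One optimal cutting: 4 + 4 → $46.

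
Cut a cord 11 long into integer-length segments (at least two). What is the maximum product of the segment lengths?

54

Let m[k] be the best product for length k (with at least one cut). For each first piece i, the rest contributes max(k−i, m[k−i]).
m[2] = 1·max(1,0) = 1·1 = 1
m[3] = 1·max(2,1) = 1·2 = 2
m[4] = 2·max(2,1) = 2·2 = 4
m[5] = 2·max(3,2) = 2·3 = 6
m[6] = 3·max(3,2) = 3·3 = 9
m[7] = 2·max(5,6) = 2·6 = 12
m[8] = 2·max(6,9) = 2·9 = 18
m[9] = 3·max(6,9) = 3·9 = 27
m[10] = 2·max(8,18) = 2·18 = 36
m[11] = 2·max(9,27) = 2·27 = 54
One optimal split: 3 + 3 + 3 + 2; product 3·3·3·2 = 54.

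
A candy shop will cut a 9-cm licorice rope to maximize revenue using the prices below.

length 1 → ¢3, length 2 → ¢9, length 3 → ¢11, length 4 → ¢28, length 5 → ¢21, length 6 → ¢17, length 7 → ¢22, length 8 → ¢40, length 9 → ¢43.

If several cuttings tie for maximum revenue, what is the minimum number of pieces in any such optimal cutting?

3

Let r[k] be the best obtainable value from length k. For each k, try every first piece i and keep the best of price[i] + r[k−i].
r[1] = 3
r[2] = max(3+3, 9+0) = 9
r[3] = max(3+9, 9+3, 11+0) = 12
r[4] = max(3+12, 9+9, 11+3, 28+0) = 28
r[5] = max(3+28, 9+12, 11+9, 28+3, 21+0) = 31
r[6] = max(3+31, 9+28, 11+12, 28+9, 21+3, 17+0) = 37
r[7] = max(3+37, 9+31, 11+28, …, 17+3, 22+0) = 40
r[8] = max(3+40, 9+37, 11+31, …, 22+3, 40+0) = 56
r[9] = max(3+56, 9+40, 11+37, …, 40+3, 43+0) = 59
Maximum revenue is ¢59.
Now minimize piece count subject to staying optimal: for each k, pieces[k] = 1 + min over i with p[i]+r[k−i]=r[k] of pieces[k−i].
pieces[6] = 2
pieces[7] = 3
pieces[8] = 2
pieces[9] = 3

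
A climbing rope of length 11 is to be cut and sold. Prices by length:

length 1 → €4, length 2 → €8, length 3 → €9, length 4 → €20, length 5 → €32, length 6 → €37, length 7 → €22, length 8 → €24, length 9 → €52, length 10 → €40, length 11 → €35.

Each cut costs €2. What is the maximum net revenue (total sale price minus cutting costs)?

67

Consider every possible first cut. net[k] is the best of p[i]+net[k−i] over all sellable i≤k, charging 2 whenever i<k.
net[1] = 4
net[2] = 8
net[3] = 10  (first piece 1, then net[2]=8)
net[4] = 20
net[5] = 32
net[6] = 37
net[7] = 39  (first piece 1, then net[6]=37)
net[8] = 43  (first piece 2, then net[6]=37)
net[9] = 52
net[10] = 62  (first piece 5, then net[5]=32)
net[11] = 67  (first piece 5, then net[6]=37)
One optimal plan: pieces 6 + 5 (1 cut) → €69 − €2 = €67.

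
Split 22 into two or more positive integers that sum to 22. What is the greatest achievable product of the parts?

Fill f[k] for k=2..22: at each k try every first piece i and multiply by the better of (k−i) uncut or f[k−i].
Small cases: f[2]=1, f[3]=2, f[4]=4, f[5]=6, f[6]=9, f[7]=12, f[8]=18, f[9]=27, f[10]=36, f[11]=54, f[12]=81, f[13]=108, f[14]=162, f[15]=243, f[16]=324.
f[17] = max(1*324, 2*243, 3*162, …, 15*2, 16*1) = 486
f[18] = max(1*486, 2*324, 3*243, …, 16*2, 17*1) = 729
f[19] = max(1*729, 2*486, 3*324, …, 17*2, 18*1) = 972
f[20] = max(1*972, 2*729, 3*486, …, 18*2, 19*1) = 1458
f[21] = max(1*1458, 2*972, 3*729, …, 19*2, 20*1) = 2187
f[22] = max(1*2187, 2*1458, 3*972, …, 20*2, 21*1) = 2916
One optimal split: 3 + 3 + 3 + 3 + 3 + 3 + 2 + 2; product 3*3*3*3*3*3*2*2 = 2916.

2916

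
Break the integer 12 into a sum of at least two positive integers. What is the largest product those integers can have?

81

Define f[k] = max over 1≤i<k of i · max(k−i, f[k−i]); the inner max lets the remainder stay uncut if that's better.
f[2] = 1*max(1,0) = 1*1 = 1
f[3] = 1*max(2,1) = 1*2 = 2
f[4] = 2*max(2,1) = 2*2 = 4
f[5] = 2*max(3,2) = 2*3 = 6
f[6] = 3*max(3,2) = 3*3 = 9
f[7] = 2*max(5,6) = 2*6 = 12
f[8] = 2*max(6,9) = 2*9 = 18
f[9] = 3*max(6,9) = 3*9 = 27
f[10] = 2*max(8,18) = 2*18 = 36
f[11] = 2*max(9,27) = 2*27 = 54
f[12] = 3*max(9,27) = 3*27 = 81
One optimal split: 3 + 3 + 3 + 3; product 3*3*3*3 = 81.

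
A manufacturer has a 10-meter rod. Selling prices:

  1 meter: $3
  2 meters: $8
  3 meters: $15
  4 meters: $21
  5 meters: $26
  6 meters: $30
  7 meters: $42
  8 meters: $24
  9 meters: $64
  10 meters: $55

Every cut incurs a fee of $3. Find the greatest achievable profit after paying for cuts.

64

Let net[k] be the best obtainable value from length k. For each k, try every first piece i and keep the best of price[i] + net[k−i] minus the 3 cut fee when i<k.
net[1] = 3
net[2] = max(3+3-3, 8+0) = 8
net[3] = max(3+8-3, 8+3-3, 15+0) = 15
net[4] = max(3+15-3, 8+8-3, 15+3-3, 21+0) = 21
net[5] = max(3+21-3, 8+15-3, 15+8-3, 21+3-3, 26+0) = 26
net[6] = max(3+26-3, 8+21-3, 15+15-3, 21+8-3, 26+3-3, 30+0) = 30
net[7] = max(3+30-3, 8+26-3, 15+21-3, …, 30+3-3, 42+0) = 42
net[8] = max(3+42-3, 8+30-3, 15+26-3, …, 42+3-3, 24+0) = 42
net[9] = max(3+42-3, 8+42-3, 15+30-3, …, 24+3-3, 64+0) = 64
net[10] = max(3+64-3, 8+42-3, 15+42-3, …, 64+3-3, 55+0) = 64
One optimal plan: pieces 9 + 1 (1 cut) → $67 − $3 = $64.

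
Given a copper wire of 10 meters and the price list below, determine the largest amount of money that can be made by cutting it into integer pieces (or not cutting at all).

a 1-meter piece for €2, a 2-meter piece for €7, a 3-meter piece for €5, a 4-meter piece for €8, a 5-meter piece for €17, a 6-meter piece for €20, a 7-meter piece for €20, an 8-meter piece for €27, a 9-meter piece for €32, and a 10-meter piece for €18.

35

Build R[k] bottom-up: R[k] = max over allowed piece i of (p[i] + R[k−i]).
R[1] = 2
R[2] = max(2+2, 7+0) = 7
R[3] = max(2+7, 7+2, 5+0) = 9
R[4] = max(2+9, 7+7, 5+2, 8+0) = 14
R[5] = max(2+14, 7+9, 5+7, 8+2, 17+0) = 17
R[6] = max(2+17, 7+14, 5+9, 8+7, 17+2, 20+0) = 21
R[7] = max(2+21, 7+17, 5+14, …, 20+2, 20+0) = 24
R[8] = max(2+24, 7+21, 5+17, …, 20+2, 27+0) = 28
R[9] = max(2+28, 7+24, 5+21, …, 27+2, 32+0) = 32
R[10] = max(2+32, 7+28, 5+24, …, 32+2, 18+0) = 35
One optimal cutting: 2 + 2 + 2 + 2 + 2 → €7 + €7 + €7 + €7 + €7 = €35.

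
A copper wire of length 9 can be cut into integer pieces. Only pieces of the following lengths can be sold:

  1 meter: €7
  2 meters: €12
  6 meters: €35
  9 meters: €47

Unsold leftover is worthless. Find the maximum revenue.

63

Consider every possible first cut. r[k] is the best of p[i]+r[k−i] over all sellable i≤k.
r[1] = 7
r[2] = 14  (first piece 1, then r[1]=7)
r[3] = 21  (first piece 1, then r[2]=14)
r[4] = 28  (first piece 1, then r[3]=21)
r[5] = 35  (first piece 1, then r[4]=28)
r[6] = 42  (first piece 1, then r[5]=35)
r[7] = 49  (first piece 1, then r[6]=42)
r[8] = 56  (first piece 1, then r[7]=49)
r[9] = 63  (first piece 1, then r[8]=56)
One optimal cutting: 1 + 1 + 1 + 1 + 1 + 1 + 1 + 1 + 1 → €63.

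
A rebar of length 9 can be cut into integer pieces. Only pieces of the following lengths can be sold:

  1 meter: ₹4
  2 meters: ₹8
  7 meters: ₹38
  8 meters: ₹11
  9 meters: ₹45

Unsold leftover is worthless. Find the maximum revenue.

Consider every possible first cut. best[k] is the best of p[i]+best[k−i] over all sellable i≤k.
best[1] = 4
best[2] = max(4+4, 8+0) = 8
best[3] = max(4+8, 8+4) = 12
best[4] = max(4+12, 8+8) = 16
best[5] = max(4+16, 8+12) = 20
best[6] = max(4+20, 8+16) = 24
best[7] = max(4+24, 8+20, 38+0) = 38
best[8] = max(4+38, 8+24, 38+4, 11+0) = 42
best[9] = max(4+42, 8+38, 38+8, 11+4, 45+0) = 46
One optimal cutting: 7 + 1 + 1 → ₹46.

46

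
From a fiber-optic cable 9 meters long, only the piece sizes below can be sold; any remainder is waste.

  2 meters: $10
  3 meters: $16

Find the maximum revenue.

48

Build f[k] bottom-up: f[k] = max over allowed piece i of (p[i] + f[k−i]).
f[1] = 0
f[2] = 10
f[3] = 16
f[4] = 20  (first piece 2, then f[2]=10)
f[5] = 26  (first piece 2, then f[3]=16)
f[6] = 32  (first piece 3, then f[3]=16)
f[7] = 36  (first piece 2, then f[5]=26)
f[8] = 42  (first piece 2, then f[6]=32)
f[9] = 48  (first piece 3, then f[6]=32)
One optimal cutting: 3 + 3 + 3 → $48.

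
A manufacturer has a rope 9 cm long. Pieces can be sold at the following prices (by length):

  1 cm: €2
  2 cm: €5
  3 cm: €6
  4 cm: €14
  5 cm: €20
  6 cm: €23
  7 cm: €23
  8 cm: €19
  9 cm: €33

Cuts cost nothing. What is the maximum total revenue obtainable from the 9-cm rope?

34

Let R[k] be the best obtainable value from length k. For each k, try every first piece i and keep the best of price[i] + R[k−i].
R[1] = 2
R[2] = max(2+2, 5+0) = 5
R[3] = max(2+5, 5+2, 6+0) = 7
R[4] = max(2+7, 5+5, 6+2, 14+0) = 14
R[5] = max(2+14, 5+7, 6+5, 14+2, 20+0) = 20
R[6] = max(2+20, 5+14, 6+7, 14+5, 20+2, 23+0) = 23
R[7] = max(2+23, 5+20, 6+14, …, 23+2, 23+0) = 25
R[8] = max(2+25, 5+23, 6+20, …, 23+2, 19+0) = 28
R[9] = max(2+28, 5+25, 6+23, …, 19+2, 33+0) = 34
One optimal cutting: 5 + 4 → €20 + €14 = €34.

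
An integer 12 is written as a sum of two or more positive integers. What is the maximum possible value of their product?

81

Fill m[k] for k=2..12: at each k try every first piece i and multiply by the better of (k−i) uncut or m[k−i].
m[2] = 1·max(1,0) = 1·1 = 1
m[3] = max(1·2, 2·1) = 2
m[4] = max(1·3, 2·2, 3·1) = 4
m[5] = max(1·4, 2·3, 3·2, 4·1) = 6
m[6] = max(1·6, 2·4, 3·3, 4·2, 5·1) = 9
m[7] = max(1·9, 2·6, 3·4, 4·3, 5·2, 6·1) = 12
m[8] = max(1·12, 2·9, 3·6, …, 6·2, 7·1) = 18
m[9] = max(1·18, 2·12, 3·9, …, 7·2, 8·1) = 27
m[10] = max(1·27, 2·18, 3·12, …, 8·2, 9·1) = 36
m[11] = max(1·36, 2·27, 3·18, …, 9·2, 10·1) = 54
m[12] = max(1·54, 2·36, 3·27, …, 10·2, 11·1) = 81
One optimal split: 3 + 3 + 3 + 3; product 3·3·3·3 = 81.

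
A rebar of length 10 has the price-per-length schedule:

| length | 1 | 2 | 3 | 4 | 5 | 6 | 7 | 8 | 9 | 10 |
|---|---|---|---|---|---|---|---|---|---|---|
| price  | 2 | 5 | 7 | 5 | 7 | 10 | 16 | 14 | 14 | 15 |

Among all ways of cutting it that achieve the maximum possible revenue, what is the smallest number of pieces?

5

Build r[k] bottom-up: r[k] = max over allowed piece i of (p[i] + r[k−i]).
r[1] = 2
r[2] = 5
r[3] = 7  (first piece 1, then r[2]=5)
r[4] = 10  (first piece 2, then r[2]=5)
r[5] = 12  (first piece 1, then r[4]=10)
r[6] = 15  (first piece 2, then r[4]=10)
r[7] = 17  (first piece 1, then r[6]=15)
r[8] = 20  (first piece 2, then r[6]=15)
r[9] = 22  (first piece 1, then r[8]=20)
r[10] = 25  (first piece 2, then r[8]=20)
Maximum revenue is ₹25.
Now minimize piece count subject to staying optimal: for each k, pieces[k] = 1 + min over i with p[i]+r[k−i]=r[k] of pieces[k−i].
pieces[7] = 3
pieces[8] = 4
pieces[9] = 4
pieces[10] = 5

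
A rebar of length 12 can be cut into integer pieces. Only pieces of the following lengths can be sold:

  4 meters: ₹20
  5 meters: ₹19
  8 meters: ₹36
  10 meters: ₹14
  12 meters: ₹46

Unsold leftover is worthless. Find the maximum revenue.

Let best[k] be the best obtainable value from length k. For each k, try every first piece i and keep the best of price[i] + best[k−i].
best[1] = 0
best[2] = 0
best[3] = 0
best[4] = 20
best[5] = 20
best[6] = 20
best[7] = 20
best[8] = 40  (first piece 4, then best[4]=20)
best[9] = 40
best[10] = 40
best[11] = 40
best[12] = 60  (first piece 4, then best[8]=40)
One optimal cutting: 4 + 4 + 4 → ₹60.

60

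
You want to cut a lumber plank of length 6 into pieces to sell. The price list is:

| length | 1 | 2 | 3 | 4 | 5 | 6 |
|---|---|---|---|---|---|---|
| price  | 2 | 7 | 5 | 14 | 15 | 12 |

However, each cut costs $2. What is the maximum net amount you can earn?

Consider every possible first cut. net[k] is the best of p[i]+net[k−i] over all sellable i≤k, charging 2 whenever i<k.
net[1] = 2
net[2] = max(2+2-2, 7+0) = 7
net[3] = max(2+7-2, 7+2-2, 5+0) = 7
net[4] = max(2+7-2, 7+7-2, 5+2-2, 14+0) = 14
net[5] = max(2+14-2, 7+7-2, 5+7-2, 14+2-2, 15+0) = 15
net[6] = max(2+15-2, 7+14-2, 5+7-2, 14+7-2, 15+2-2, 12+0) = 19
One optimal plan: pieces 4 + 2 (1 cut) → $21 − $2 = $19.

19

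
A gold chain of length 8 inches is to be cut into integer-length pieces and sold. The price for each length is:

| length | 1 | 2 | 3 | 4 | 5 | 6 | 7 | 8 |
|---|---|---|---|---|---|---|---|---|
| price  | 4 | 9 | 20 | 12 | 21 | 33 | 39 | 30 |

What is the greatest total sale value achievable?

49

Build v[k] bottom-up: v[k] = max over allowed piece i of (p[i] + v[k−i]).
v[1] = 4
v[2] = max(4+4, 9+0) = 9
v[3] = max(4+9, 9+4, 20+0) = 20
v[4] = max(4+20, 9+9, 20+4, 12+0) = 24
v[5] = max(4+24, 9+20, 20+9, 12+4, 21+0) = 29
v[6] = max(4+29, 9+24, 20+20, 12+9, 21+4, 33+0) = 40
v[7] = max(4+40, 9+29, 20+24, …, 33+4, 39+0) = 44
v[8] = max(4+44, 9+40, 20+29, …, 39+4, 30+0) = 49
One optimal cutting: 3 + 3 + 2 → $20 + $20 + $9 = $49.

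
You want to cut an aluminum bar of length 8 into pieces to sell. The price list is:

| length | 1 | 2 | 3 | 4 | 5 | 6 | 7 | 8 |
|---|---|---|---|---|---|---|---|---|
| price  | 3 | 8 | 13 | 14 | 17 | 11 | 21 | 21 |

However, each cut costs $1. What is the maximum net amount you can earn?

32

Let v[k] be the best obtainable value from length k. For each k, try every first piece i and keep the best of price[i] + v[k−i] minus the 1 cut fee when i<k.
v[1] = 3
v[2] = max(3+3-1, 8+0) = 8
v[3] = max(3+8-1, 8+3-1, 13+0) = 13
v[4] = max(3+13-1, 8+8-1, 13+3-1, 14+0) = 15
v[5] = max(3+15-1, 8+13-1, 13+8-1, 14+3-1, 17+0) = 20
v[6] = max(3+20-1, 8+15-1, 13+13-1, 14+8-1, 17+3-1, 11+0) = 25
v[7] = max(3+25-1, 8+20-1, 13+15-1, …, 11+3-1, 21+0) = 27
v[8] = max(3+27-1, 8+25-1, 13+20-1, …, 21+3-1, 21+0) = 32
One optimal plan: pieces 3 + 3 + 2 (2 cuts) → $34 − $2 = $32.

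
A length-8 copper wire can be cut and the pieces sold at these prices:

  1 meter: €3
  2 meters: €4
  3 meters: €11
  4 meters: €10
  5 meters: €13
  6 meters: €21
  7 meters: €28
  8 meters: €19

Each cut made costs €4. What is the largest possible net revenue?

Consider every possible first cut. v[k] is the best of p[i]+v[k−i] over all sellable i≤k, charging 4 whenever i<k.
v[1] = 3
v[2] = max(3+3-4, 4+0) = 4
v[3] = max(3+4-4, 4+3-4, 11+0) = 11
v[4] = max(3+11-4, 4+4-4, 11+3-4, 10+0) = 10
v[5] = max(3+10-4, 4+11-4, 11+4-4, 10+3-4, 13+0) = 13
v[6] = max(3+13-4, 4+10-4, 11+11-4, 10+4-4, 13+3-4, 21+0) = 21
v[7] = max(3+21-4, 4+13-4, 11+10-4, …, 21+3-4, 28+0) = 28
v[8] = max(3+28-4, 4+21-4, 11+13-4, …, 28+3-4, 19+0) = 27
One optimal plan: pieces 7 + 1 (1 cut) → €31 − €4 = €27.

27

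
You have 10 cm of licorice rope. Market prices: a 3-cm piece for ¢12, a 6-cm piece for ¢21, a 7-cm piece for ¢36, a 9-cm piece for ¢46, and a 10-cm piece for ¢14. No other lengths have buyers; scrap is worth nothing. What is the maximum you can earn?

Consider every possible first cut. best[k] is the best of p[i]+best[k−i] over all sellable i≤k.
best[1] = 0
best[2] = 0
best[3] = 12
best[4] = 12
best[5] = 12
best[6] = max(12+12, 21+0) = 24
best[7] = max(12+12, 21+0, 36+0) = 36
best[8] = max(12+12, 21+0, 36+0) = 36
best[9] = max(12+24, 21+12, 36+0, 46+0) = 46
best[10] = max(12+36, 21+12, 36+12, 46+0, 14+0) = 48
One optimal cutting: 7 + 3 → ¢48.

48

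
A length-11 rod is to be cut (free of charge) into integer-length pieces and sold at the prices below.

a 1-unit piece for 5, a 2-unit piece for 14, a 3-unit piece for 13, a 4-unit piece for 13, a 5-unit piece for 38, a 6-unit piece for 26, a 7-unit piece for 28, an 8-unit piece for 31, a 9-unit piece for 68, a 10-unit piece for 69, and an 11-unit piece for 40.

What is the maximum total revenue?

Consider every possible first cut. r[k] is the best of p[i]+r[k−i] over all sellable i≤k.
r[1] = 5
r[2] = max(5+5, 14+0) = 14
r[3] = max(5+14, 14+5, 13+0) = 19
r[4] = max(5+19, 14+14, 13+5, 13+0) = 28
r[5] = max(5+28, 14+19, 13+14, 13+5, 38+0) = 38
r[6] = max(5+38, 14+28, 13+19, 13+14, 38+5, 26+0) = 43
r[7] = max(5+43, 14+38, 13+28, …, 26+5, 28+0) = 52
r[8] = max(5+52, 14+43, 13+38, …, 28+5, 31+0) = 57
r[9] = max(5+57, 14+52, 13+43, …, 31+5, 68+0) = 68
r[10] = max(5+68, 14+57, 13+52, …, 68+5, 69+0) = 76
r[11] = max(5+76, 14+68, 13+57, …, 69+5, 40+0) = 82
One optimal cutting: 9 + 2 → 68 + 14 = 82.

82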